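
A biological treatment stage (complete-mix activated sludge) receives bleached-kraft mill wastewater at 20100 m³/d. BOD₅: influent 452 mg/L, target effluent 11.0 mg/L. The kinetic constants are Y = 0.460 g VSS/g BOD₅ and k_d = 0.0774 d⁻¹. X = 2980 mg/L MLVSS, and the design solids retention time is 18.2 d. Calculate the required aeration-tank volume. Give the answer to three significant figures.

V ≈ 10300 m³

Steady-state biomass mass balance: V·X·(1 + k_d·θ_c) = Y·Q·(S₀ − S)·θ_c, so V = 0.460 × 20100 × (452 − 11.0) × 18.2 / [2980 × (1 + 0.0774 × 18.2)] = 7.42×10^7 / 7178 = 10339 m³.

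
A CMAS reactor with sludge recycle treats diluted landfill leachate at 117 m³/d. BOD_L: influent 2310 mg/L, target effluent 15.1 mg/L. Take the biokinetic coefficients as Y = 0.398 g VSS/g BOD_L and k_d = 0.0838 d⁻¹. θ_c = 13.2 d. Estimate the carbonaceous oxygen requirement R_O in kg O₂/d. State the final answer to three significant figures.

Observed yield with endogenous decay: Y_obs = Y / (1 + k_d·θ_c) = 0.398 / (1 + 0.0838 × 13.2) = 0.398 / 2.106 = 0.1890 g VSS/g BOD_L.
Substrate removed = Q·(S₀ − S) = 117 m³/d × (2310 − 15.1) g/m³ = 2.69×10^5 g/d = 268.5 kg/d.
Biomass synthesised: P_X = Y_obs × 268.5 = 50.74 kg VSS/d.
R_O = Q·(S₀ − S) − 1.42·P_X = 268.5 − 1.42 × 50.74 = 196.5 kg O₂/d.

R_O ≈ 196 kg O₂/d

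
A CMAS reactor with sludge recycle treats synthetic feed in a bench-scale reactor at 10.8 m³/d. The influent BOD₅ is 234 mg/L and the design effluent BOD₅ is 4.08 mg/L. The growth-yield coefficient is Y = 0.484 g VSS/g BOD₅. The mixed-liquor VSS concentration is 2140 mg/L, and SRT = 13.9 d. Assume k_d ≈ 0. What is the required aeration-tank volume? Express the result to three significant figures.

V·X = Y·Q·ΔS·θ_c gives V = 0.484 × 10.8 × (234 − 4.08) × 13.9 / 2140 = 7.806 m³.

V ≈ 7.81 m³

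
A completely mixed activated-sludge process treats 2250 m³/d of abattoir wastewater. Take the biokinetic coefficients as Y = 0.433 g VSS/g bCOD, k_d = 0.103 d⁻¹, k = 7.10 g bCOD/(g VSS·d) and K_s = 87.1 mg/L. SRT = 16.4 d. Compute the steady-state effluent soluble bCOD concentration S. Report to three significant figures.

For a completely mixed reactor with recycle the Lawrence–McCarty relation gives S = K_s·(1 + k_d·θ_c) / [θ_c·(Y·k − k_d) − 1] = 87.1 × (1 + 0.103 × 16.4) / [16.4 × (0.433 × 7.10 − 0.103) − 1] = 234.2 / 47.73 = 4.907 mg/L.

S ≈ 4.91 mg/L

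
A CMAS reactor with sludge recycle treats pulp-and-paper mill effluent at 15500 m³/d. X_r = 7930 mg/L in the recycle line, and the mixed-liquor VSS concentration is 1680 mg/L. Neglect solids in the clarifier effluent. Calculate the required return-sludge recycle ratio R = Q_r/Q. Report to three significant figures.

R = Q_r/Q = X/(X_r − X) = 1680 / (7930 − 1680) = 0.2688.

R ≈ 0.269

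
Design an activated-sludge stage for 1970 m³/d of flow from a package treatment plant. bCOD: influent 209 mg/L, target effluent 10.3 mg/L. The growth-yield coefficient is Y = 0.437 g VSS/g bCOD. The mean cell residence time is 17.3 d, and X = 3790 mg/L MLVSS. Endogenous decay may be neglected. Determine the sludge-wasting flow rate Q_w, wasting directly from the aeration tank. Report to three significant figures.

V·X = Y·Q·ΔS·θ_c gives V = 0.437 × 1970 × (209 − 10.3) × 17.3 / 3790 = 780.8 m³.
With mixed-liquor wasting, θ_c = V/Q_w, so Q_w = V/θ_c = 780.8/17.3 = 45.13 m³/d.

Q_w ≈ 45.1 m³/d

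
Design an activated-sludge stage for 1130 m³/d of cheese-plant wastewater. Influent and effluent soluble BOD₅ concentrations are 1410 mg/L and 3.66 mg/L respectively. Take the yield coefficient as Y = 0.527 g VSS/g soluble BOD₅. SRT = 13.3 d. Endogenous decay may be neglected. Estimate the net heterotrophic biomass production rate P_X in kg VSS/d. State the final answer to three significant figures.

Since k_d ≈ 0, Y_obs = Y = 0.527 g VSS/g soluble BOD₅.
ΔS = 1410 − 3.66 = 1406 mg/L, so the substrate removal rate is 1130 × 1406/1000 = 1589 kg soluble BOD₅/d.
So the net sludge growth is P_X = 0.5270 × 1589 = 837.5 kg VSS/d.

P_X ≈ 837 kg VSS/d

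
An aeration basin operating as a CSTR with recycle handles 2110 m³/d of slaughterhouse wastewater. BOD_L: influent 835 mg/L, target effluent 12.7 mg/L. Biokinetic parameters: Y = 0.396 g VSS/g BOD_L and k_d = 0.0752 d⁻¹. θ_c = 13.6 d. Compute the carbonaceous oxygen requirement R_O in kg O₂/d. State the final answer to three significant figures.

R_O ≈ 1250 kg O₂/d

Y_obs = Y / (1 + k_d θ_c) = 0.396 / (1 + 0.0752 × 13.6) = 0.396 / 2.023 = 0.1958.
Q·(S₀ − S) = 2110 × (835 − 12.7) × 10⁻³ = 1735 kg/d removed.
P_X = Y_obs·Q·(S₀ − S) = 0.1958 × 1735 = 339.7 kg VSS/d.
R_O = Q·(S₀ − S) − 1.42·P_X = 1735 − 1.42 × 339.7 = 1253 kg O₂/d.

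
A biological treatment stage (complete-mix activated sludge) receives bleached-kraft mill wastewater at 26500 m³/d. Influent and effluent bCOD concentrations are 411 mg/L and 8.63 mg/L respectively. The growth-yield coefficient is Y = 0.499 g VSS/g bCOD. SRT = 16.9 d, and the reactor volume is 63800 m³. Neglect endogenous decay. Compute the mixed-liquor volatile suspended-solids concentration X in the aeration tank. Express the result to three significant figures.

From V·X = Y·Q·(S₀ − S)·θ_c (decay neglected): X = 0.499 × 26500 × (411 − 8.63) × 16.9 / 63800 = 1409 mg/L.

X ≈ 1410 mg/L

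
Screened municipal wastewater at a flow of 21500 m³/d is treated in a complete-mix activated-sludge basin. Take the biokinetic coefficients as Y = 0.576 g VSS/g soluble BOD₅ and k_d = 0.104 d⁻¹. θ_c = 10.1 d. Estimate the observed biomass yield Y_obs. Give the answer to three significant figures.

Y_obs ≈ 0.281 g VSS/g soluble BOD₅

Y_obs = Y / (1 + k_d θ_c) = 0.576 / (1 + 0.104 × 10.1) = 0.576 / 2.050 = 0.2809.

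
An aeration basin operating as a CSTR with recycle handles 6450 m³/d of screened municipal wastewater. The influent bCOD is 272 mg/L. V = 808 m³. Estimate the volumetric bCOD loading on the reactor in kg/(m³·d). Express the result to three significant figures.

Volumetric loading L_v = Q·S₀ / V = 6450 × 272 g/m³ / 808.0 m³ = 2171 g/(m³·d) = 2.171 kg bCOD/(m³·d).

L_v ≈ 2.17 kg bCOD/(m³·d)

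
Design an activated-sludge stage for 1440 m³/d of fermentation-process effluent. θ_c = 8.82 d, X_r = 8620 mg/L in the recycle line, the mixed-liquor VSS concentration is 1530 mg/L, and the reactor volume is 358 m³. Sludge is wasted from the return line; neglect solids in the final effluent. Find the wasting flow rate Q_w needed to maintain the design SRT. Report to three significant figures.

Q_w ≈ 7.20 m³/d

Q_w = (V·X)/(θ_c X_r) = 358.0 × 1530 / (8.82 × 8620) = 7.204 m³/d.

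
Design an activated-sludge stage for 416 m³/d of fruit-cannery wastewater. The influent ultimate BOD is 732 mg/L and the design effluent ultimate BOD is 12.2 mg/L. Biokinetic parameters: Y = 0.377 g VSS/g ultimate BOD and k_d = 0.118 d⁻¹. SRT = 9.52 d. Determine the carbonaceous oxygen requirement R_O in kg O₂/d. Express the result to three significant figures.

Observed yield with endogenous decay: Y_obs = Y / (1 + k_d·θ_c) = 0.377 / (1 + 0.118 × 9.52) = 0.377 / 2.123 = 0.1775 g VSS/g ultimate BOD.
Substrate removed = Q·(S₀ − S) = 416 m³/d × (732 − 12.2) g/m³ = 2.99×10^5 g/d = 299.4 kg/d.
Net sludge production P_X = 0.1775 × 299.4 = 53.16 kg VSS/d.
Carbonaceous O₂ demand = substrate oxidised − cell-mass equivalent = 299.4 − 1.42 × 53.16 = 223.9 kg O₂/d.

R_O ≈ 224 kg O₂/d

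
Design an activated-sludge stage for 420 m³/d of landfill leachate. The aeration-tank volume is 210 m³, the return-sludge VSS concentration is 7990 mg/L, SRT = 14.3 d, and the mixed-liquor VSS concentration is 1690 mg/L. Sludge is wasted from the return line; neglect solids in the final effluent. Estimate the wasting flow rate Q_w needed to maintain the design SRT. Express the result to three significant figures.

θ_c = V·X/(Q_w·X_r) when wasting from the recycle, so Q_w = V·X/(θ_c·X_r) = 210.0 × 1690 / (14.3 × 7990) = 3.106 m³/d.

Q_w ≈ 3.11 m³/d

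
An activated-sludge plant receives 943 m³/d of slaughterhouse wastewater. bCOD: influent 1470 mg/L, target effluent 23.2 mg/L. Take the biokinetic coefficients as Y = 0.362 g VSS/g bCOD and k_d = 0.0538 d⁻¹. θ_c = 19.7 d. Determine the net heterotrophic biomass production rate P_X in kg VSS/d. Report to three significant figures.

P_X ≈ 240 kg VSS/d

Observed yield with endogenous decay: Y_obs = Y / (1 + k_d·θ_c) = 0.362 / (1 + 0.0538 × 19.7) = 0.362 / 2.060 = 0.1757 g VSS/g bCOD.
Mass of bCOD removed per day: Q(S₀ − S) = 943 × 1447 g/m³ = 1364 kg/d.
So the net sludge growth is P_X = 0.1757 × 1364 = 239.8 kg VSS/d.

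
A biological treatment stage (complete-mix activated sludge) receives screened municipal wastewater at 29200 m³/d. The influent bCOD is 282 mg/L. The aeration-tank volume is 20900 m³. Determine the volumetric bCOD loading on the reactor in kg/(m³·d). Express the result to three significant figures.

L_v = Q S₀ / V = 29200 × 282 × 10⁻³ / 20900 = 0.3940 kg/(m³·d).

L_v ≈ 0.394 kg bCOD/(m³·d)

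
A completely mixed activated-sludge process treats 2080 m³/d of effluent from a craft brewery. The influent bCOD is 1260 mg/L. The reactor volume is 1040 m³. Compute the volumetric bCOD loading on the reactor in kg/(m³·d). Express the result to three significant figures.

L_v ≈ 2.52 kg bCOD/(m³·d)

Applied bCOD load per unit volume = Q·S₀/V = (2080 × 1260/1000)/1040 = 2.520 kg bCOD·m⁻³·d⁻¹.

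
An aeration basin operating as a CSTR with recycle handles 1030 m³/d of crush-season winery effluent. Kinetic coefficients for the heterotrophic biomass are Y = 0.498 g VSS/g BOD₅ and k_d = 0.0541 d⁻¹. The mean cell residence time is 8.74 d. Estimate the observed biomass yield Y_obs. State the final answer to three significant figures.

Correct the yield for decay: Y_obs = Y/(1 + k_d θ_c) = 0.498 / (1 + 0.0541 × 8.74) = 0.498 / 1.473 = 0.3381.

Y_obs ≈ 0.338 g VSS/g BOD₅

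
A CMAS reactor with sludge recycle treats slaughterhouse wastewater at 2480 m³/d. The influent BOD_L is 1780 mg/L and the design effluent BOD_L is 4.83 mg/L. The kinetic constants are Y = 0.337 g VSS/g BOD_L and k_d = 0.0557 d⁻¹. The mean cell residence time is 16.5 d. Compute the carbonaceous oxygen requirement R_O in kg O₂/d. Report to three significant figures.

R_O ≈ 3300 kg O₂/d

Observed yield with endogenous decay: Y_obs = Y / (1 + k_d·θ_c) = 0.337 / (1 + 0.0557 × 16.5) = 0.337 / 1.919 = 0.1756 g VSS/g BOD_L.
ΔS = 1780 − 4.83 = 1775 mg/L, so the substrate removal rate is 2480 × 1775/1000 = 4402 kg BOD_L/d.
Net sludge production P_X = 0.1756 × 4402 = 773.1 kg VSS/d.
R_O = Q·(S₀ − S) − 1.42·P_X = 4402 − 1.42 × 773.1 = 3305 kg O₂/d.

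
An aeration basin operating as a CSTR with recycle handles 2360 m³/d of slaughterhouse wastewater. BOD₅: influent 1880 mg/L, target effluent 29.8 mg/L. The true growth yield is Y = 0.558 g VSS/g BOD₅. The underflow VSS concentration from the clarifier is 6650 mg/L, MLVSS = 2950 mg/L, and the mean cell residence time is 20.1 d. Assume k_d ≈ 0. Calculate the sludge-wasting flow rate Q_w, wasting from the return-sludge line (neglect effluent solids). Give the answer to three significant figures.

With k_d = 0 the design equation reduces to V = Y Q (S₀−S) θ_c / X = 0.558 × 2360 × (1880 − 29.8) × 20.1 / 2950 = 16601 m³.
θ_c = V·X/(Q_w·X_r) when wasting from the recycle, so Q_w = V·X/(θ_c·X_r) = 16601 × 2950 / (20.1 × 6650) = 366.4 m³/d.

Q_w ≈ 366 m³/d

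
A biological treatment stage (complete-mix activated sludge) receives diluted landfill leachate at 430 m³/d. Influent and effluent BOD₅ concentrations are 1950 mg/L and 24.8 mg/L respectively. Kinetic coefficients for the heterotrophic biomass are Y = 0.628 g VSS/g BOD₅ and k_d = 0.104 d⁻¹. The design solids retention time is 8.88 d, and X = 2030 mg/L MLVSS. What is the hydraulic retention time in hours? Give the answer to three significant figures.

τ ≈ 66.0 h

From the SRT design equation V = Y Q (S₀−S) θ_c / [X (1 + k_d θ_c)] = 0.628 × 430 × (1950 − 24.8) × 8.88 / [2030 × (1 + 0.104 × 8.88)] = 4.62×10^6 / 3905 = 1182 m³.
τ = V/Q = 1182/430 = 2.750 d, or 65.99 h.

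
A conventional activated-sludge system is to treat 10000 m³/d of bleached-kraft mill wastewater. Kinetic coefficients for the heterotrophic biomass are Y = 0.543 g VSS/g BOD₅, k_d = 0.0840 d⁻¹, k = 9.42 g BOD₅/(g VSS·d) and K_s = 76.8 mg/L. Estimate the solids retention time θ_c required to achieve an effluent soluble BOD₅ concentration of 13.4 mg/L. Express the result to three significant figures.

From 1/θ_c = Y·k·S/(K_s + S) − k_d: Y·k·S/(K_s+S) = 0.543 × 9.42 × 13.4 / (76.8 + 13.4) = 0.7599 d⁻¹.
θ_c = 1/(μ − k_d) = 1/(0.7599 − 0.0840) = 1/0.6759 = 1.480 d.

θ_c ≈ 1.48 d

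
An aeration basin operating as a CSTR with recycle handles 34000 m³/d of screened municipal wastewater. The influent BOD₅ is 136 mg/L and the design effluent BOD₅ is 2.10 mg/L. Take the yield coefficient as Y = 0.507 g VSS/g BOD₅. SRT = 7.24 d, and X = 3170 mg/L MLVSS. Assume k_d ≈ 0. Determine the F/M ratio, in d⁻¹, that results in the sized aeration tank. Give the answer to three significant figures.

F/M ≈ 0.277 d⁻¹

V·X = Y·Q·ΔS·θ_c gives V = 0.507 × 34000 × (136 − 2.10) × 7.24 / 3170 = 5272 m³.
Food-to-microorganism ratio F/M = Q S₀ / (V X) = 34000 × 136 / (5272 × 3170) = 0.2767 d⁻¹.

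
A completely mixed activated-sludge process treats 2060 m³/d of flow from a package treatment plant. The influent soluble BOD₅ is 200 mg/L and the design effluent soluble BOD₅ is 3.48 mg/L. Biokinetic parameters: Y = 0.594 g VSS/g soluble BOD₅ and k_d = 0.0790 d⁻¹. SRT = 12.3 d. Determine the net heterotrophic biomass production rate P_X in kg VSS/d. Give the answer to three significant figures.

P_X ≈ 122 kg VSS/d

Y_obs = Y / (1 + k_d θ_c) = 0.594 / (1 + 0.0790 × 12.3) = 0.594 / 1.972 = 0.3013.
ΔS = 200 − 3.48 = 196.5 mg/L, so the substrate removal rate is 2060 × 196.5/1000 = 404.8 kg soluble BOD₅/d.
P_X = Y_obs · Q(S₀ − S) = 0.3013 × 404.8 = 122.0 kg VSS/d.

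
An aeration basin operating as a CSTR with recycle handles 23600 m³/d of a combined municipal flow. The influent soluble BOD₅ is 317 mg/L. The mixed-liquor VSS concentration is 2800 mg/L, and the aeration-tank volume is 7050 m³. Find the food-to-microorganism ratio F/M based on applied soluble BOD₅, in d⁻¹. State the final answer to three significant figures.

F/M = applied load / biomass = Q·S₀/(V·X) = 23600 × 317 / (7050 × 2800) = 0.3790 d⁻¹.

F/M ≈ 0.379 d⁻¹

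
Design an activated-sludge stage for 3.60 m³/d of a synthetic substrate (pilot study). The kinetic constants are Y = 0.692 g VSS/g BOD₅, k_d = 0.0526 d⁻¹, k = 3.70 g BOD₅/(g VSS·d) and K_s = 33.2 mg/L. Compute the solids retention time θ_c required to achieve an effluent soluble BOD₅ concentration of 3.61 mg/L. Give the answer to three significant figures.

θ_c ≈ 5.04 d

At the target effluent, Y k S/(K_s+S) = 0.692×3.70×3.61/36.81 = 0.2511 d⁻¹.
θ_c = 1/(μ − k_d) = 1/(0.2511 − 0.0526) = 1/0.1985 = 5.038 d.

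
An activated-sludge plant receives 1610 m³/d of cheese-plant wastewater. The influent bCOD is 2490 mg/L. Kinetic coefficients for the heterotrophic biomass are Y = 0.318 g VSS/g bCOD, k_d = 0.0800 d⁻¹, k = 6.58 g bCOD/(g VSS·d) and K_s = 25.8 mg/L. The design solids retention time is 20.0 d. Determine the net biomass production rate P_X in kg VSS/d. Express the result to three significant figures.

P_X ≈ 490 kg VSS/d

From the Monod/SRT balance for a CMAS, S = K_s·(1+k_d θ_c)/[θ_c·(Y k − k_d) − 1] = 25.8 × (1 + 0.0800 × 20.0) / [20.0 × (0.318 × 6.58 − 0.0800) − 1] = 67.08 / 39.25 = 1.709 mg/L.
Y_obs = Y / (1 + k_d θ_c) = 0.318 / (1 + 0.0800 × 20.0) = 0.318 / 2.600 = 0.1223.
Mass of bCOD removed per day: Q(S₀ − S) = 1610 × 2488 g/m³ = 4006 kg/d.
P_X = Y_obs · Q(S₀ − S) = 0.1223 × 4006 = 490.0 kg VSS/d.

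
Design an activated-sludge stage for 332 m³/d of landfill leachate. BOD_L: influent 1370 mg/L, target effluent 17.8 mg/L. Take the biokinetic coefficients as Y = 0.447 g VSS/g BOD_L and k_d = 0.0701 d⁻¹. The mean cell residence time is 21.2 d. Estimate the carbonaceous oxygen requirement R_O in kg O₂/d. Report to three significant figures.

Y_obs = Y / (1 + k_d θ_c) = 0.447 / (1 + 0.0701 × 21.2) = 0.447 / 2.486 = 0.1798.
Q·(S₀ − S) = 332 × (1370 − 17.8) × 10⁻³ = 448.9 kg/d removed.
P_X = Y_obs·Q·(S₀ − S) = 0.1798 × 448.9 = 80.72 kg VSS/d.
Carbonaceous O₂ demand = substrate oxidised − cell-mass equivalent = 448.9 − 1.42 × 80.72 = 334.3 kg O₂/d.

R_O ≈ 334 kg O₂/d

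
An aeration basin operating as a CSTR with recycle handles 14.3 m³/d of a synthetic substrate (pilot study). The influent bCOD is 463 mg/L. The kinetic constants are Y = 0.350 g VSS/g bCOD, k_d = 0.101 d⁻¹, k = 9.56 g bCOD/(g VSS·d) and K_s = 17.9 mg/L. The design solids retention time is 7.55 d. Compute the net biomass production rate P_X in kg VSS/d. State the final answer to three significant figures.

From the Monod/SRT balance for a CMAS, S = K_s·(1+k_d θ_c)/[θ_c·(Y k − k_d) − 1] = 17.9 × (1 + 0.101 × 7.55) / [7.55 × (0.350 × 9.56 − 0.101) − 1] = 31.55 / 23.50 = 1.343 mg/L.
The observed yield is Y_obs = Y/(1 + k_d·θ_c) = 0.350 / (1 + 0.101 × 7.55) = 0.350 / 1.763 = 0.1986 g VSS per g bCOD removed.
Q·(S₀ − S) = 14.3 × (463 − 1.34) × 10⁻³ = 6.602 kg/d removed.
Biomass produced: P_X = Y_obs·Q·ΔS = 0.1986 × 6.602 ≈ 1.311 kg VSS/d.

P_X ≈ 1.31 kg VSS/d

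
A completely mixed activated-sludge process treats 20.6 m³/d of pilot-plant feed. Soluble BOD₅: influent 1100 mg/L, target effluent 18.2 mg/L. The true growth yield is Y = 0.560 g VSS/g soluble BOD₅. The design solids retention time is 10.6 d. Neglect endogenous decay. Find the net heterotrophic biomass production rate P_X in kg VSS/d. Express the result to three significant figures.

P_X ≈ 12.5 kg VSS/d

Since k_d ≈ 0, Y_obs = Y = 0.560 g VSS/g soluble BOD₅.
ΔS = 1100 − 18.2 = 1082 mg/L, so the substrate removal rate is 20.6 × 1082/1000 = 22.29 kg soluble BOD₅/d.
Biomass produced: P_X = Y_obs·Q·ΔS = 0.5600 × 22.29 ≈ 12.48 kg VSS/d.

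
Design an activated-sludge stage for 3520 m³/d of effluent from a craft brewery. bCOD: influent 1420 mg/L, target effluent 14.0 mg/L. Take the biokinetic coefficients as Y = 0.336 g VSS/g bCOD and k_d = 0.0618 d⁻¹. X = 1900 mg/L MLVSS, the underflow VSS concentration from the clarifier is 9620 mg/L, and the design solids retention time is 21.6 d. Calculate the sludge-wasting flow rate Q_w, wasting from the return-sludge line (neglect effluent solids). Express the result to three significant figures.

Steady-state biomass mass balance: V·X·(1 + k_d·θ_c) = Y·Q·(S₀ − S)·θ_c, so V = 0.336 × 3520 × (1420 − 14.0) × 21.6 / [1900 × (1 + 0.0618 × 21.6)] = 3.59×10^7 / 4436 = 8097 m³.
θ_c = V·X/(Q_w·X_r) when wasting from the recycle, so Q_w = V·X/(θ_c·X_r) = 8097 × 1900 / (21.6 × 9620) = 74.03 m³/d.

Q_w ≈ 74.0 m³/d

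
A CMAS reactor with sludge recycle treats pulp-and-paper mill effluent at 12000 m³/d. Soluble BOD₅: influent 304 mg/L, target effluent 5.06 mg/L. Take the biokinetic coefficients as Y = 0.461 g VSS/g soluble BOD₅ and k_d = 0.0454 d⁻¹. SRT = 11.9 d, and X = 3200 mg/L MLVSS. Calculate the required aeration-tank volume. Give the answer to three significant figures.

V ≈ 3990 m³

Steady-state biomass mass balance: V·X·(1 + k_d·θ_c) = Y·Q·(S₀ − S)·θ_c, so V = 0.461 × 12000 × (304 − 5.06) × 11.9 / [3200 × (1 + 0.0454 × 11.9)] = 1.97×10^7 / 4929 = 3993 m³.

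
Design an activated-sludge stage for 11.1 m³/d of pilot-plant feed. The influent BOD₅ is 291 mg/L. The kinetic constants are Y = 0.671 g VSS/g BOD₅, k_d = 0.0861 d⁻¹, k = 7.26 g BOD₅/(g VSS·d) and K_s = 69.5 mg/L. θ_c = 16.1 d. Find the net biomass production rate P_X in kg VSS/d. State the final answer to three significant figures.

P_X ≈ 0.901 kg VSS/d

Effluent substrate depends only on kinetics and SRT: S = K_s(1 + k_d θ_c) / [θ_c(Yk − k_d) − 1] = 69.5 × (1 + 0.0861 × 16.1) / [16.1 × (0.671 × 7.26 − 0.0861) − 1] = 165.8 / 76.04 = 2.181 mg/L.
Observed yield with endogenous decay: Y_obs = Y / (1 + k_d·θ_c) = 0.671 / (1 + 0.0861 × 16.1) = 0.671 / 2.386 = 0.2812 g VSS/g BOD₅.
Mass of BOD₅ removed per day: Q(S₀ − S) = 11.1 × 288.8 g/m³ = 3.206 kg/d.
Biomass produced: P_X = Y_obs·Q·ΔS = 0.2812 × 3.206 ≈ 0.9015 kg VSS/d.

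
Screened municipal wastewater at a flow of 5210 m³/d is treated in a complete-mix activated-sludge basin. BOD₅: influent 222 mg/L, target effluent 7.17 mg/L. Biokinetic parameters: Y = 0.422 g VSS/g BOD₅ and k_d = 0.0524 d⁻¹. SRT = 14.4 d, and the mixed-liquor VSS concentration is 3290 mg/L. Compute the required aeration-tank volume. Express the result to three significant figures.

V ≈ 1180 m³

Rearranging the biomass balance for a CMAS with decay, V = Y·Q·ΔS·θ_c / [X·(1+k_d θ_c)] = 0.422 × 5210 × (222 − 7.17) × 14.4 / [3290 × (1 + 0.0524 × 14.4)] = 6.8×10^6 / 5773 = 1178 m³.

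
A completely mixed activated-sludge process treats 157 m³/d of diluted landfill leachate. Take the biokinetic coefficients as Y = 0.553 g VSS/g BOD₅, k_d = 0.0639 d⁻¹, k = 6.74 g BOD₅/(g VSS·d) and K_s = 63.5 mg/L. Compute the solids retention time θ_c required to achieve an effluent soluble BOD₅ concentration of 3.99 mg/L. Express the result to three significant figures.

Specific growth rate at S = 3.99 mg/L: μ = YkS/(K_s+S) = 0.553·6.74·3.99/(63.5+3.99) = 0.2204 d⁻¹.
1/θ_c = 0.2204 − 0.0639 = 0.1565 d⁻¹, so θ_c = 6.392 d.

θ_c ≈ 6.39 d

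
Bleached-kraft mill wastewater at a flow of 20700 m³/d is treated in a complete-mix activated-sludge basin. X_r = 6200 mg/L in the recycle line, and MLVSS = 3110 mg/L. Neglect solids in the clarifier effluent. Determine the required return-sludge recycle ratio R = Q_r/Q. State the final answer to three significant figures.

R ≈ 1.01

R = Q_r/Q = X/(X_r − X) = 3110 / (6200 − 3110) = 1.006.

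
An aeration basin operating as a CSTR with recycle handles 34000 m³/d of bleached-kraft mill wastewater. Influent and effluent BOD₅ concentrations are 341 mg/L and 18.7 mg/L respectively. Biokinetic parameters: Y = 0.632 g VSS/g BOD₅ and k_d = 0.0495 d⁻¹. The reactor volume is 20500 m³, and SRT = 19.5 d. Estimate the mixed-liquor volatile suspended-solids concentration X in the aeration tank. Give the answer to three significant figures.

From V·X·(1 + k_d·θ_c) = Y·Q·(S₀ − S)·θ_c: X = 0.632 × 34000 × (341 − 18.7) × 19.5 / [20500 × (1 + 0.0495 × 19.5)] = 3352 mg/L.

X ≈ 3350 mg/L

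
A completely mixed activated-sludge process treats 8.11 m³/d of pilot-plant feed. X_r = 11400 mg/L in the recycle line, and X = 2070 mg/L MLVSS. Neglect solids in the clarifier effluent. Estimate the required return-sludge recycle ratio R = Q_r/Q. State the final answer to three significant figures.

Mass balance around the secondary clarifier (neglecting effluent solids): R = X / (X_r − X) = 2070 / (11400 − 2070) = 0.2219.

R ≈ 0.222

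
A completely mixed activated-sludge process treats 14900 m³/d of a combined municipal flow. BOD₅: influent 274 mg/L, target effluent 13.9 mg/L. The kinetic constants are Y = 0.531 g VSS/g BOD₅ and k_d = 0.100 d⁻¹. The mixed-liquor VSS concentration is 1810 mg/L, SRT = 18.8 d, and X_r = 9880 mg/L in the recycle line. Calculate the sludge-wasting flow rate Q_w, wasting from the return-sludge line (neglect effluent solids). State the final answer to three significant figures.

From the SRT design equation V = Y Q (S₀−S) θ_c / [X (1 + k_d θ_c)] = 0.531 × 14900 × (274 − 13.9) × 18.8 / [1810 × (1 + 0.100 × 18.8)] = 3.87×10^7 / 5213 = 7422 m³.
θ_c = V·X/(Q_w·X_r) when wasting from the recycle, so Q_w = V·X/(θ_c·X_r) = 7422 × 1810 / (18.8 × 9880) = 72.32 m³/d.

Q_w ≈ 72.3 m³/d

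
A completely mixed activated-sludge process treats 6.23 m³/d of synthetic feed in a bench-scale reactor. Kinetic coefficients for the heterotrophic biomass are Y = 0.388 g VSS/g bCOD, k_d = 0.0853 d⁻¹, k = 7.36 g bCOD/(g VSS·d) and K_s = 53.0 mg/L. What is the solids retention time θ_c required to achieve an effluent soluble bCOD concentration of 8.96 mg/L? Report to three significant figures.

θ_c ≈ 3.05 d

Specific growth rate at S = 8.96 mg/L: μ = YkS/(K_s+S) = 0.388·7.36·8.96/(53.0+8.96) = 0.4130 d⁻¹.
1/θ_c = 0.4130 − 0.0853 = 0.3277 d⁻¹, so θ_c = 3.052 d.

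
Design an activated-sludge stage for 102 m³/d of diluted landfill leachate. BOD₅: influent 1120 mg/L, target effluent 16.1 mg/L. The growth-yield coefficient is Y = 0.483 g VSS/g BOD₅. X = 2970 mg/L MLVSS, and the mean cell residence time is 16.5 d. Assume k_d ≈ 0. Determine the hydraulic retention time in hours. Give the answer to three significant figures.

With k_d = 0 the design equation reduces to V = Y Q (S₀−S) θ_c / X = 0.483 × 102 × (1120 − 16.1) × 16.5 / 2970 = 302.1 m³.
τ = V/Q = 302.1/102 = 2.962 d, or 71.09 h.

τ ≈ 71.1 h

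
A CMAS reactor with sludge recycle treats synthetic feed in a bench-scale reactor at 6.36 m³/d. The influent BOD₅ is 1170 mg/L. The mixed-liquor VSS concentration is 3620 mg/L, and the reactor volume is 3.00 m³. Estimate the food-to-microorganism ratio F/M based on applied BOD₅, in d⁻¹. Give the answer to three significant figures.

F/M = Q·S₀ / (V·X) = 6.36 × 1170 / (3.000 × 3620) = 0.6852 g BOD₅·(g VSS·d)⁻¹.

F/M ≈ 0.685 d⁻¹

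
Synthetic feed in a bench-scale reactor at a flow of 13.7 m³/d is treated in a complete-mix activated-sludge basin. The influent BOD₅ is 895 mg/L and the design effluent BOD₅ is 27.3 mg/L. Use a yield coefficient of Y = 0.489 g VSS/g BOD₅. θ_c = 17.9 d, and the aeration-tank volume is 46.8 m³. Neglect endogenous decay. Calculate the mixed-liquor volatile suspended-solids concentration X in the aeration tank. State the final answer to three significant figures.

Without decay, X = Y Q (S₀−S) θ_c / V = 0.489 × 13.7 × (895 − 27.3) × 17.9 / 46.8 = 2223 mg/L.

X ≈ 2220 mg/L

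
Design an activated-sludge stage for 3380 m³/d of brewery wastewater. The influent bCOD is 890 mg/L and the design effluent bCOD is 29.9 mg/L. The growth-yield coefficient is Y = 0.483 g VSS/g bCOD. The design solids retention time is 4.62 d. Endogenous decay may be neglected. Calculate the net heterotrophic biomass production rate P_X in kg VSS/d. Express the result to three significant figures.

P_X ≈ 1400 kg VSS/d

With endogenous decay neglected, the observed yield equals the true yield: Y_obs = Y = 0.483 g VSS/g bCOD.
Substrate removed = Q·(S₀ − S) = 3380 m³/d × (890 − 29.9) g/m³ = 2.91×10^6 g/d = 2907 kg/d.
P_X = Y_obs · Q(S₀ − S) = 0.4830 × 2907 = 1404 kg VSS/d.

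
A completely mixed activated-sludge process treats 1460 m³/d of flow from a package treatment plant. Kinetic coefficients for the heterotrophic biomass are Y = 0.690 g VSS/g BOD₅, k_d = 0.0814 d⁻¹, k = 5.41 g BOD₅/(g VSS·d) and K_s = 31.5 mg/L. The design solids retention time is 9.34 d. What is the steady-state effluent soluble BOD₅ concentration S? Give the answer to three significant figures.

S ≈ 1.67 mg/L

Effluent substrate depends only on kinetics and SRT: S = K_s(1 + k_d θ_c) / [θ_c(Yk − k_d) − 1] = 31.5 × (1 + 0.0814 × 9.34) / [9.34 × (0.690 × 5.41 − 0.0814) − 1] = 55.45 / 33.11 = 1.675 mg/L.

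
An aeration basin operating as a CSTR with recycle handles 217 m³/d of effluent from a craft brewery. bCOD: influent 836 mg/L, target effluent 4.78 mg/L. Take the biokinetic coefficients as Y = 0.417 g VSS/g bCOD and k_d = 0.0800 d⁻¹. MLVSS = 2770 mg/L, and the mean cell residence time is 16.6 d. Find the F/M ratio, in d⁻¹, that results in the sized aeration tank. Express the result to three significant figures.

F/M ≈ 0.338 d⁻¹

Rearranging the biomass balance for a CMAS with decay, V = Y·Q·ΔS·θ_c / [X·(1+k_d θ_c)] = 0.417 × 217 × (836 − 4.78) × 16.6 / [2770 × (1 + 0.0800 × 16.6)] = 1.25×10^6 / 6449 = 193.6 m³.
Food-to-microorganism ratio F/M = Q S₀ / (V X) = 217 × 836 / (193.6 × 2770) = 0.3382 d⁻¹.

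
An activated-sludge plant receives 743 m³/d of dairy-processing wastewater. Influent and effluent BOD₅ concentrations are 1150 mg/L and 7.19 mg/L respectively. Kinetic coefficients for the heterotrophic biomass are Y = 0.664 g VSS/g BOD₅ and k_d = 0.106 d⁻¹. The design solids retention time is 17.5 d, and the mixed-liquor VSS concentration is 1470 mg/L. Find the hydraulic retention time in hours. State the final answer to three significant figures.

τ ≈ 75.9 h

From the SRT design equation V = Y Q (S₀−S) θ_c / [X (1 + k_d θ_c)] = 0.664 × 743 × (1150 − 7.19) × 17.5 / [1470 × (1 + 0.106 × 17.5)] = 9.87×10^6 / 4197 = 2351 m³.
τ = V/Q = 2351/743 = 3.164 d, or 75.94 h.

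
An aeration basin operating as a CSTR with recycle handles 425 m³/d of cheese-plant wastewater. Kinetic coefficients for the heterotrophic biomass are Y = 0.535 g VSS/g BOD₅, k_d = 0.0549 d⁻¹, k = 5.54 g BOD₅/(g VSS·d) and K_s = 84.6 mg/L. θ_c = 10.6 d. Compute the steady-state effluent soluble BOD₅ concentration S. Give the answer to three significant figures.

S ≈ 4.49 mg/L

From the Monod/SRT balance for a CMAS, S = K_s·(1+k_d θ_c)/[θ_c·(Y k − k_d) − 1] = 84.6 × (1 + 0.0549 × 10.6) / [10.6 × (0.535 × 5.54 − 0.0549) − 1] = 133.8 / 29.84 = 4.486 mg/L.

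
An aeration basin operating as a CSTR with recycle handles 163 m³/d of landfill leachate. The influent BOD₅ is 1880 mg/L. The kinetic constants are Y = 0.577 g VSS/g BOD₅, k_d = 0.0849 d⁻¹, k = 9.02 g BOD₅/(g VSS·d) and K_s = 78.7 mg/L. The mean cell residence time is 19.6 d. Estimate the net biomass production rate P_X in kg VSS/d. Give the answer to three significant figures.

For a completely mixed reactor with recycle the Lawrence–McCarty relation gives S = K_s·(1 + k_d·θ_c) / [θ_c·(Y·k − k_d) − 1] = 78.7 × (1 + 0.0849 × 19.6) / [19.6 × (0.577 × 9.02 − 0.0849) − 1] = 209.7 / 99.34 = 2.110 mg/L.
Y_obs = Y / (1 + k_d θ_c) = 0.577 / (1 + 0.0849 × 19.6) = 0.577 / 2.664 = 0.2166.
Substrate removed = Q·(S₀ − S) = 163 m³/d × (1880 − 2.11) g/m³ = 3.06×10^5 g/d = 306.1 kg/d.
P_X = Y_obs · Q(S₀ − S) = 0.2166 × 306.1 = 66.30 kg VSS/d.

P_X ≈ 66.3 kg VSS/d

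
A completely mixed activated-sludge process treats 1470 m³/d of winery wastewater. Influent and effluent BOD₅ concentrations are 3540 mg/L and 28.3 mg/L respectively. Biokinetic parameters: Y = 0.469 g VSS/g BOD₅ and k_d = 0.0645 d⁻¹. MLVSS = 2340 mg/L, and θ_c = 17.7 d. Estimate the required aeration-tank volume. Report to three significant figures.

V ≈ 8550 m³

Steady-state biomass mass balance: V·X·(1 + k_d·θ_c) = Y·Q·(S₀ − S)·θ_c, so V = 0.469 × 1470 × (3540 − 28.3) × 17.7 / [2340 × (1 + 0.0645 × 17.7)] = 4.29×10^7 / 5011 = 8551 m³.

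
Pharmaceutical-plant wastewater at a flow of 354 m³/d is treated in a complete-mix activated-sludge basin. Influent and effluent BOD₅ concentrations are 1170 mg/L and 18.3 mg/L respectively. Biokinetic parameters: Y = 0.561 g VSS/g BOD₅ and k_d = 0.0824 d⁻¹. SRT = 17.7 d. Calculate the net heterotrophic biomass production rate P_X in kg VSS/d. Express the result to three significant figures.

Observed yield with endogenous decay: Y_obs = Y / (1 + k_d·θ_c) = 0.561 / (1 + 0.0824 × 17.7) = 0.561 / 2.458 = 0.2282 g VSS/g BOD₅.
Q·(S₀ − S) = 354 × (1170 − 18.3) × 10⁻³ = 407.7 kg/d removed.
Net biomass production P_X = Y_obs × Q·(S₀ − S) = 0.2282 × 407.7 = 93.03 kg VSS/d.

P_X ≈ 93.0 kg VSS/d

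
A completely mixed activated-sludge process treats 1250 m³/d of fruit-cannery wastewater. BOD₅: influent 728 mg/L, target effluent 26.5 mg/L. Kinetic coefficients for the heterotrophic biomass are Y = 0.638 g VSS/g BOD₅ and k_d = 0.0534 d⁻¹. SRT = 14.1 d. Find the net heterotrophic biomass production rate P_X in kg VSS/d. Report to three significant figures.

P_X ≈ 319 kg VSS/d

Correct the yield for decay: Y_obs = Y/(1 + k_d θ_c) = 0.638 / (1 + 0.0534 × 14.1) = 0.638 / 1.753 = 0.3640.
Mass of BOD₅ removed per day: Q(S₀ − S) = 1250 × 701.5 g/m³ = 876.9 kg/d.
So the net sludge growth is P_X = 0.3640 × 876.9 = 319.1 kg VSS/d.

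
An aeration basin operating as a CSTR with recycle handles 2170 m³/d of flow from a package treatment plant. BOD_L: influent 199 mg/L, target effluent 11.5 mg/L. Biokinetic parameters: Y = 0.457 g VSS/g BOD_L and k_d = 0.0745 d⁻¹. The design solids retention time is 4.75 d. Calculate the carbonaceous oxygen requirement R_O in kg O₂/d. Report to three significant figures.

Observed yield with endogenous decay: Y_obs = Y / (1 + k_d·θ_c) = 0.457 / (1 + 0.0745 × 4.75) = 0.457 / 1.354 = 0.3375 g VSS/g BOD_L.
Mass of BOD_L removed per day: Q(S₀ − S) = 2170 × 187.5 g/m³ = 406.9 kg/d.
Biomass synthesised: P_X = Y_obs × 406.9 = 137.3 kg VSS/d.
Carbonaceous O₂ demand = substrate oxidised − cell-mass equivalent = 406.9 − 1.42 × 137.3 = 211.9 kg O₂/d.

R_O ≈ 212 kg O₂/d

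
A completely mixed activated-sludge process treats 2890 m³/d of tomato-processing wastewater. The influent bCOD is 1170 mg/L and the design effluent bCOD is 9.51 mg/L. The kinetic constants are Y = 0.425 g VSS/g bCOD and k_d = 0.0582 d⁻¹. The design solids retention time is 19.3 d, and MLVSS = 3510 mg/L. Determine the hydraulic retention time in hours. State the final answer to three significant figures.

Steady-state biomass mass balance: V·X·(1 + k_d·θ_c) = Y·Q·(S₀ − S)·θ_c, so V = 0.425 × 2890 × (1170 − 9.51) × 19.3 / [3510 × (1 + 0.0582 × 19.3)] = 2.75×10^7 / 7453 = 3691 m³.
Hydraulic retention time τ = V/Q = 3691 / 2890 = 1.277 d = 30.65 h.

τ ≈ 30.7 h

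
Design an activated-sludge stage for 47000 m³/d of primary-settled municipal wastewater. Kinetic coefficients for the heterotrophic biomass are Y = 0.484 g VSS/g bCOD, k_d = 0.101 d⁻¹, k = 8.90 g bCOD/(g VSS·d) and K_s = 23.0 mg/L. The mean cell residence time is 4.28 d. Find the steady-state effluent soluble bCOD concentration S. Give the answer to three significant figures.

Effluent substrate depends only on kinetics and SRT: S = K_s(1 + k_d θ_c) / [θ_c(Yk − k_d) − 1] = 23.0 × (1 + 0.101 × 4.28) / [4.28 × (0.484 × 8.90 − 0.101) − 1] = 32.94 / 17.00 = 1.937 mg/L.

S ≈ 1.94 mg/L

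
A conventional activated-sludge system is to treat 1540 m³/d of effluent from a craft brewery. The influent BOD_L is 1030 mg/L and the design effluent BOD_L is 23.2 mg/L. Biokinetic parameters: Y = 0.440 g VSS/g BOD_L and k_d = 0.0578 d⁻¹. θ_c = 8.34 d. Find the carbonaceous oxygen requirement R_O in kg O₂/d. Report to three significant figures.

Y_obs = Y / (1 + k_d θ_c) = 0.440 / (1 + 0.0578 × 8.34) = 0.440 / 1.482 = 0.2969.
Q·(S₀ − S) = 1540 × (1030 − 23.2) × 10⁻³ = 1550 kg/d removed.
Net sludge production P_X = 0.2969 × 1550 = 460.3 kg VSS/d.
R_O = Q·(S₀ − S) − 1.42·P_X = 1550 − 1.42 × 460.3 = 896.8 kg O₂/d.

R_O ≈ 897 kg O₂/d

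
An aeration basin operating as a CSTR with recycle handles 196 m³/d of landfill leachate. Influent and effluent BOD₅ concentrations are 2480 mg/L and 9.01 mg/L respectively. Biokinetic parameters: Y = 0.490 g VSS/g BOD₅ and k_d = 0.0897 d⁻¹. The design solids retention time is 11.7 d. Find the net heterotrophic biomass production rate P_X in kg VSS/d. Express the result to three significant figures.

The observed yield is Y_obs = Y/(1 + k_d·θ_c) = 0.490 / (1 + 0.0897 × 11.7) = 0.490 / 2.049 = 0.2391 g VSS per g BOD₅ removed.
ΔS = 2480 − 9.01 = 2471 mg/L, so the substrate removal rate is 196 × 2471/1000 = 484.3 kg BOD₅/d.
Net biomass production P_X = Y_obs × Q·(S₀ − S) = 0.2391 × 484.3 = 115.8 kg VSS/d.

P_X ≈ 116 kg VSS/d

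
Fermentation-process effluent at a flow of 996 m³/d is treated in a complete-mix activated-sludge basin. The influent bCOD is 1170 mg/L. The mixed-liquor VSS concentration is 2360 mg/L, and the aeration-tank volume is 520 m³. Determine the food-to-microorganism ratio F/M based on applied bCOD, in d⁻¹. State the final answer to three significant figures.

F/M ≈ 0.950 d⁻¹

F/M = Q·S₀ / (V·X) = 996 × 1170 / (520.0 × 2360) = 0.9496 g bCOD·(g VSS·d)⁻¹.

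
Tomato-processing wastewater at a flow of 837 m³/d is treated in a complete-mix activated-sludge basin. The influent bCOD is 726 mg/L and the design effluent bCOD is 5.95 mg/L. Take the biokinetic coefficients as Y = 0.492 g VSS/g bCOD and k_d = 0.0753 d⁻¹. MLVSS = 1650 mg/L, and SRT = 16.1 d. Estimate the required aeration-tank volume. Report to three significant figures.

Rearranging the biomass balance for a CMAS with decay, V = Y·Q·ΔS·θ_c / [X·(1+k_d θ_c)] = 0.492 × 837 × (726 − 5.95) × 16.1 / [1650 × (1 + 0.0753 × 16.1)] = 4.77×10^6 / 3650 = 1308 m³.

V ≈ 1310 m³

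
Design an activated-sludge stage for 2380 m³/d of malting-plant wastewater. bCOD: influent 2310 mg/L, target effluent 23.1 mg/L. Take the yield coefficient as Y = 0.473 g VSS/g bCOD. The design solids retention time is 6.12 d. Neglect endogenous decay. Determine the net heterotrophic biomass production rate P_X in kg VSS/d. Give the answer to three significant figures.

With endogenous decay neglected, the observed yield equals the true yield: Y_obs = Y = 0.473 g VSS/g bCOD.
Q·(S₀ − S) = 2380 × (2310 − 23.1) × 10⁻³ = 5443 kg/d removed.
Biomass produced: P_X = Y_obs·Q·ΔS = 0.4730 × 5443 ≈ 2574 kg VSS/d.

P_X ≈ 2570 kg VSS/d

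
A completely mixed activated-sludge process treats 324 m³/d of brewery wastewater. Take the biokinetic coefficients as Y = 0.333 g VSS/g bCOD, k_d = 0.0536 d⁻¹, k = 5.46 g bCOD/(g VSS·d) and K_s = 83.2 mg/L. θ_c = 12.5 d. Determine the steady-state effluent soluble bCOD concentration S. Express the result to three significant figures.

S ≈ 6.60 mg/L

For a completely mixed reactor with recycle the Lawrence–McCarty relation gives S = K_s·(1 + k_d·θ_c) / [θ_c·(Y·k − k_d) − 1] = 83.2 × (1 + 0.0536 × 12.5) / [12.5 × (0.333 × 5.46 − 0.0536) − 1] = 138.9 / 21.06 = 6.598 mg/L.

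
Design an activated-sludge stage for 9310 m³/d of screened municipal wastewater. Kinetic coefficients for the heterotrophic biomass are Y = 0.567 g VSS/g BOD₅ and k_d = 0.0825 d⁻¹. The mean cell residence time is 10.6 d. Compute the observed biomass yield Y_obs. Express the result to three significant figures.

The observed yield is Y_obs = Y/(1 + k_d·θ_c) = 0.567 / (1 + 0.0825 × 10.6) = 0.567 / 1.875 = 0.3025 g VSS per g BOD₅ removed.

Y_obs ≈ 0.302 g VSS/g BOD₅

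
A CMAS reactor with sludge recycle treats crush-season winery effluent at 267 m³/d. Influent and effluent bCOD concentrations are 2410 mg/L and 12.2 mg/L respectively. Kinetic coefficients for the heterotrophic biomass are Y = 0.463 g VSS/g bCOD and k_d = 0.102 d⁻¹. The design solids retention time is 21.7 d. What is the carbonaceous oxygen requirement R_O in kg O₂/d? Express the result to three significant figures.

Observed yield with endogenous decay: Y_obs = Y / (1 + k_d·θ_c) = 0.463 / (1 + 0.102 × 21.7) = 0.463 / 3.213 = 0.1441 g VSS/g bCOD.
Substrate removed = Q·(S₀ − S) = 267 m³/d × (2410 − 12.2) g/m³ = 6.4×10^5 g/d = 640.2 kg/d.
Biomass synthesised: P_X = Y_obs × 640.2 = 92.24 kg VSS/d.
R_O = Q·(S₀ − S) − 1.42·P_X = 640.2 − 1.42 × 92.24 = 509.2 kg O₂/d.

R_O ≈ 509 kg O₂/d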